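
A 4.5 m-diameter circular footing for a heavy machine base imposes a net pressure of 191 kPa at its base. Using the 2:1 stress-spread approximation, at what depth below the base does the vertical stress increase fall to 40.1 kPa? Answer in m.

2:1 spreading — at depth z the loaded area has grown by z in each plan dimension:
qD²/(D+z)² = Δσ_z ⇒ z = D(√(q/Δσ_z) − 1) = 4.5×(√(191/40.1) − 1) = 5.321 m

z ≈ 5.32 m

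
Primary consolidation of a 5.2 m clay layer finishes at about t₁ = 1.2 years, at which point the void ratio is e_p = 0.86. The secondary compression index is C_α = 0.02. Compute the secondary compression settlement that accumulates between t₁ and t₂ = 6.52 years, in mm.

S_s ≈ 41.1 mm

Secondary compression: S_s = C_α·H/(1+e_p)·log₁₀(t₂/t₁)
S_s = 0.02×5.2/(1+0.86)×log₁₀(6.52/1.2)
    = 0.05591 × 0.7351 = 0.0411 m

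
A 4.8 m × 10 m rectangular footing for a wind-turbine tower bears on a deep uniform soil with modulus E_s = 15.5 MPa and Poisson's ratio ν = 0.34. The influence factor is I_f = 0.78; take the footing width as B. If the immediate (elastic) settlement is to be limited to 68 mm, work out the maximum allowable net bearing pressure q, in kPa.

q ≈ 318 kPa

E_s = 15.5 MPa = 15500 kPa.
S_e = q·B·(1−ν²)/E_s · I_f  ⇒  q = S_e·E_s / (B·(1−ν²)·I_f).
q = 0.068 × 15500 / (4.8 × 0.8844 × 0.78) = 318.3 kPa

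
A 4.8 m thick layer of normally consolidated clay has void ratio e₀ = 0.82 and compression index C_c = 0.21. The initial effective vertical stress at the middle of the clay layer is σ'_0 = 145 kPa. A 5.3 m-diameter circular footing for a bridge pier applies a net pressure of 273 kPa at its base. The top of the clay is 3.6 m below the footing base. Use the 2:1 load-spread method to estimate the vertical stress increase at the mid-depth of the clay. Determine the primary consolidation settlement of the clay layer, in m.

S_c ≈ 0.0834 m

Mid-depth of clay below the footing base: z = 3.6 + 4.8/2 = 6 m.
Stress increase at mid-clay by the 2:1 spreading method:
Δσ ≈ qD²/(D+z)² = 273×5.3²/(5.3+6)² = 60.056 kPa
Final effective stress: σ'_f = σ'_0 + Δσ = 145 + 60.056 = 205.06 kPa.
Normally consolidated clay, so the full stress increment lies on the virgin compression line:
S_c = C_c·H/(1+e₀)·log₁₀(σ'_f/σ'_0) = 0.21×4.8/(1+0.82)×log₁₀(205.06/145)
    = 0.55385 × 0.15051 = 0.08336 m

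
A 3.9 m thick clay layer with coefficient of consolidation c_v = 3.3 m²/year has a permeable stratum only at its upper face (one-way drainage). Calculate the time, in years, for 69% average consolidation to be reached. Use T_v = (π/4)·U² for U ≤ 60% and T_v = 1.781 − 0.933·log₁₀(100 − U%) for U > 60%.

Drainage path length: H_d = H = 3.9 m (single drainage).
U > 60%: T_v = 1.781 − 0.933·log₁₀(100 − 69) = 0.38956.
t = T_v·H_d²/c_v = 0.38956×3.9²/3.3 = 1.796 years.

t ≈ 1.8 years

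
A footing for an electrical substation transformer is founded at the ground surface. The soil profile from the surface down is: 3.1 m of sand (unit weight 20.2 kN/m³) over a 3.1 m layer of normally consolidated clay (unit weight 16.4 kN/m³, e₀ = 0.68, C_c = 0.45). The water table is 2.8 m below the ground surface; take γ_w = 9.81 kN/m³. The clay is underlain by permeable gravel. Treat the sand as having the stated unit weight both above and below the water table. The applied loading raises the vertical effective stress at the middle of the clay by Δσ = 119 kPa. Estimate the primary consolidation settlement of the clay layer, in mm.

Mid-depth of clay below the ground surface: z = 3.1 + 3.1/2 = 4.65 m.
Total vertical stress at mid-clay: σ_v = 20.2×3.1 + 16.4×1.55 = 88.04 kPa.
Pore pressure: u = 9.81×(4.65 − 2.8) = 18.149 kPa.
Initial effective stress: σ'_0 = σ_v − u = 88.04 − 18.149 = 69.891 kPa.
Final effective stress: σ'_f = σ'_0 + Δσ = 69.891 + 119 = 188.89 kPa.
Normally consolidated clay, so the full stress increment lies on the virgin compression line:
S_c = C_c·H/(1+e₀)·log₁₀(σ'_f/σ'_0) = 0.45×3.1/(1+0.68)×log₁₀(188.89/69.891)
    = 0.83036 × 0.43179 = 0.3585 m

S_c ≈ 359 mm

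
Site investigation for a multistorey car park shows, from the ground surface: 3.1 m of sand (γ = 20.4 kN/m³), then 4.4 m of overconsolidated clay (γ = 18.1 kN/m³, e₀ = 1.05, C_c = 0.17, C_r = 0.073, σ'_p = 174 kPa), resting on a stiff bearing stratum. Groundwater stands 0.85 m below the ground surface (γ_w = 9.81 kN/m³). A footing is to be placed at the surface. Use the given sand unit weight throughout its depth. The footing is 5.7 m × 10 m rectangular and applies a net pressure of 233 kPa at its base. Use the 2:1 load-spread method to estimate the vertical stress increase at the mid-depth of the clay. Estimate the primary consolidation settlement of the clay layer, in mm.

S_c ≈ 57.5 mm

Mid-depth of clay below the ground surface: z = 3.1 + 4.4/2 = 5.3 m.
Total vertical stress at mid-clay: σ_v = 20.4×3.1 + 18.1×2.2 = 103.06 kPa.
Pore pressure: u = 9.81×(5.3 − 0.85) = 43.655 kPa.
Initial effective stress: σ'_0 = σ_v − u = 103.06 − 43.655 = 59.405 kPa.
Stress increase at mid-clay by the 2:1 spreading method:
Δσ = qBL/((B+z)(L+z)) = 233×5.7×10/((5.7+5.3)(10+5.3)) = 78.913 kPa
Final effective stress: σ'_f = 59.405 + 78.913 = 138.32 kPa.
σ'_f = 138.32 ≤ σ'_p = 174 kPa, so the clay remains overconsolidated and only the recompression index applies:
S_c = C_r·H/(1+e₀)·log₁₀(σ'_f/σ'_0) = 0.073×4.4/2.05×log₁₀(138.32/59.405)
    = 0.15668 × 0.36706 = 0.05751 m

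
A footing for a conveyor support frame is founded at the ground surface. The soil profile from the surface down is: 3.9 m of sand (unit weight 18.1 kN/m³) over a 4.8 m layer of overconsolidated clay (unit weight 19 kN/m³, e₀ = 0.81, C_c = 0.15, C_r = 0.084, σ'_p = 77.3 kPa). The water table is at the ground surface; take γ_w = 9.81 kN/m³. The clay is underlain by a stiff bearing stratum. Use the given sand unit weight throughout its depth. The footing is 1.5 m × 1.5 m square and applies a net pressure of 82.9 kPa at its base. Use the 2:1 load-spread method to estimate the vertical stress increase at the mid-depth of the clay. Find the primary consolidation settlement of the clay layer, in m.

Mid-depth of clay below the ground surface: z = 3.9 + 4.8/2 = 6.3 m.
Total vertical stress at mid-clay: σ_v = 18.1×3.9 + 19×2.4 = 116.19 kPa.
Pore pressure: u = 9.81×(6.3 − 0) = 61.803 kPa.
Initial effective stress: σ'_0 = σ_v − u = 116.19 − 61.803 = 54.387 kPa.
Stress increase at mid-clay by the 2:1 spreading method:
Δσ = qBL/((B+z)(L+z)) = 82.9×1.5×1.5/((1.5+6.3)(1.5+6.3)) = 3.0658 kPa
Final effective stress: σ'_f = 54.387 + 3.0658 = 57.453 kPa.
σ'_f = 57.453 ≤ σ'_p = 77.3 kPa, so the clay remains overconsolidated and only the recompression index applies:
S_c = C_r·H/(1+e₀)·log₁₀(σ'_f/σ'_0) = 0.084×4.8/1.81×log₁₀(57.453/54.387)
    = 0.22276 × 0.023818 = 0.005306 m

S_c ≈ 0.00531 m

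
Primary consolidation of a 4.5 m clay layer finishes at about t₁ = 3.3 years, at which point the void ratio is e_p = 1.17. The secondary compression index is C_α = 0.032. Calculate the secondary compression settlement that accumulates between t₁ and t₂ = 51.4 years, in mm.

S_s ≈ 79.1 mm

Secondary compression: S_s = C_α·H/(1+e_p)·log₁₀(t₂/t₁)
S_s = 0.032×4.5/(1+1.17)×log₁₀(51.4/3.3)
    = 0.06636 × 1.192 = 0.07913 m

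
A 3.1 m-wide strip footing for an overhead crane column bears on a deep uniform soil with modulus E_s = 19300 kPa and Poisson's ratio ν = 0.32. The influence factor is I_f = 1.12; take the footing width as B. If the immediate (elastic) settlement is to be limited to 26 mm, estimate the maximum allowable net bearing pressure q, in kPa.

q ≈ 161 kPa

S_e = q·B·(1−ν²)/E_s · I_f  ⇒  q = S_e·E_s / (B·(1−ν²)·I_f).
q = 0.026 × 19300 / (3.1 × 0.8976 × 1.12) = 161 kPa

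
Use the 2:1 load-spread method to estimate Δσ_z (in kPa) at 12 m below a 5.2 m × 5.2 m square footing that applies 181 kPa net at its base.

By the 2:1 method the load spreads at 1 horizontal : 2 vertical, so at depth z the loaded area has grown by z in each plan dimension:
Δσ = qBL/((B+z)(L+z)) = 181×5.2×5.2/((5.2+12)(5.2+12)) = 16.544 kPa

Δσ_z ≈ 16.5 kPa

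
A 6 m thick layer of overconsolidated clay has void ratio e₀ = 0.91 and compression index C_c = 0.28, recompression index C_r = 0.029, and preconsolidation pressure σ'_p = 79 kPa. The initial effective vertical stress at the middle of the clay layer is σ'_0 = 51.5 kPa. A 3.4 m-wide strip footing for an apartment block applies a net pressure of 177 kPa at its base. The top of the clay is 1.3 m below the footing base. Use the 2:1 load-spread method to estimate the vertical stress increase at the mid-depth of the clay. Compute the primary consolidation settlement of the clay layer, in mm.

Mid-depth of clay below the footing base: z = 1.3 + 6/2 = 4.3 m.
Stress increase at mid-clay by the 2:1 spreading method:
Δσ = qB/(B+z) = 177×3.4/(3.4+4.3) = 78.156 kPa
Final effective stress: σ'_f = 51.5 + 78.156 = 129.66 kPa.
σ'_f = 129.66 > σ'_p = 79 kPa, so the stress path crosses the preconsolidation pressure — recompression up to σ'_p, then virgin compression beyond:
S_c = H/(1+e₀)·[C_r·log₁₀(σ'_p/σ'_0) + C_c·log₁₀(σ'_f/σ'_p)]
    = 6/1.91 × [0.029×log₁₀(79/51.5) + 0.28×log₁₀(129.66/79)]
    = 3.1414 × [0.0053888 + 0.06025] = 0.2062 m

S_c ≈ 206 mm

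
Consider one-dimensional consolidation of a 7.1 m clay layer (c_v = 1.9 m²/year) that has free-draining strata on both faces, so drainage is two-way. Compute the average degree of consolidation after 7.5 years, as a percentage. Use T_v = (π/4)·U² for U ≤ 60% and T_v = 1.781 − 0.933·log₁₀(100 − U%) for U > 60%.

U ≈ 95 %

Drainage path length: H_d = H/2 = 3.55 m (double drainage).
T_v = c_v·t/H_d² = 1.9×7.5/3.55² = 1.1307.
T_v = 1.1307 corresponds to the U > 60% branch:
U = 1 − 10^((1.781 − T_v)/0.933)/100 = 0.9502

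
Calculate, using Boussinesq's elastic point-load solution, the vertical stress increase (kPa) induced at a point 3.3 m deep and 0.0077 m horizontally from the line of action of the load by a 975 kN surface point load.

Δσ_z ≈ 42.7 kPa

Boussinesq vertical stress below a point load on an elastic half-space:
Δσ_z = 3P/(2πz²) · [1 + (r/z)²]^(−5/2)
r/z = 0.0077/3.3 = 0.0023333; [1+(r/z)²]^(−5/2) = 0.99999.
Δσ_z = 3×975/(2π×3.3²) × 0.99999 = 42.748 × 0.99999 = 42.75 kPa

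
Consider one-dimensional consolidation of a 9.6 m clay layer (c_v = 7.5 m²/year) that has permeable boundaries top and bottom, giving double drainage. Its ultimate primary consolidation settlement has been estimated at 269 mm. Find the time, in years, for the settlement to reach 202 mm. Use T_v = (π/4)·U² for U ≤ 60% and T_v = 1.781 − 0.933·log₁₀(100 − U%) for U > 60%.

t ≈ 1.47 years

Drainage path length: H_d = H/2 = 4.8 m (double drainage).
U = S(t)/S_ult = 202/269 = 0.7509.
U > 60%: T_v = 1.781 − 0.933·log₁₀(100 − 75.093) = 0.47823.
t = T_v·H_d²/c_v = 0.47823×4.8²/7.5 = 1.469 years.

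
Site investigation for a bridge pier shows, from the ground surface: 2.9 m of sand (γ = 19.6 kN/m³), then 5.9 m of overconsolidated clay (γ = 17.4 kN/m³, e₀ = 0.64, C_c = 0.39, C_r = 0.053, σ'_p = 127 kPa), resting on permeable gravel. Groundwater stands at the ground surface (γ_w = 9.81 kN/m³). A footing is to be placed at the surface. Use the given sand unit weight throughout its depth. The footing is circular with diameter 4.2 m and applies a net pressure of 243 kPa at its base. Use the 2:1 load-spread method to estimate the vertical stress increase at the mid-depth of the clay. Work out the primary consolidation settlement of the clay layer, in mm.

Mid-depth of clay below the ground surface: z = 2.9 + 5.9/2 = 5.85 m.
Total vertical stress at mid-clay: σ_v = 19.6×2.9 + 17.4×2.95 = 108.17 kPa.
Pore pressure: u = 9.81×(5.85 − 0) = 57.389 kPa.
Initial effective stress: σ'_0 = σ_v − u = 108.17 − 57.389 = 50.781 kPa.
Stress increase at mid-clay by the 2:1 spreading method:
Δσ ≈ qD²/(D+z)² = 243×4.2²/(4.2+5.85)² = 42.44 kPa
Final effective stress: σ'_f = 50.781 + 42.44 = 93.221 kPa.
σ'_f = 93.221 ≤ σ'_p = 127 kPa, so the clay remains overconsolidated and only the recompression index applies:
S_c = C_r·H/(1+e₀)·log₁₀(σ'_f/σ'_0) = 0.053×5.9/1.64×log₁₀(93.221/50.781)
    = 0.19067 × 0.26381 = 0.0503 m

S_c ≈ 50.3 mm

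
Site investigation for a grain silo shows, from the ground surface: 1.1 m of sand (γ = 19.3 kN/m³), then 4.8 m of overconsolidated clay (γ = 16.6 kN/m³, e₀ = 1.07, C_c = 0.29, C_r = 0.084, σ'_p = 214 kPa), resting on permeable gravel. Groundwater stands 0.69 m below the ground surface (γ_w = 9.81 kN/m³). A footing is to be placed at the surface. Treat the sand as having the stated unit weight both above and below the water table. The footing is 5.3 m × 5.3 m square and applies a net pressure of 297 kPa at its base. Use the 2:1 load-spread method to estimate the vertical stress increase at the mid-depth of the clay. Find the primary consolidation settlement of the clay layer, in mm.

S_c ≈ 122 mm

Mid-depth of clay below the ground surface: z = 1.1 + 4.8/2 = 3.5 m.
Total vertical stress at mid-clay: σ_v = 19.3×1.1 + 16.6×2.4 = 61.07 kPa.
Pore pressure: u = 9.81×(3.5 − 0.69) = 27.566 kPa.
Initial effective stress: σ'_0 = σ_v − u = 61.07 − 27.566 = 33.504 kPa.
Stress increase at mid-clay by the 2:1 spreading method:
Δσ = qBL/((B+z)(L+z)) = 297×5.3×5.3/((5.3+3.5)(5.3+3.5)) = 107.73 kPa
Final effective stress: σ'_f = 33.504 + 107.73 = 141.23 kPa.
σ'_f = 141.23 ≤ σ'_p = 214 kPa, so the clay remains overconsolidated and only the recompression index applies:
S_c = C_r·H/(1+e₀)·log₁₀(σ'_f/σ'_0) = 0.084×4.8/2.07×log₁₀(141.23/33.504)
    = 0.19478 × 0.62483 = 0.1217 m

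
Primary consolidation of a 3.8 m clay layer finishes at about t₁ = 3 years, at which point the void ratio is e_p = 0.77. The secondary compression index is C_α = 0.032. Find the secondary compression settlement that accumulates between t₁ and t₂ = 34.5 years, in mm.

S_s ≈ 72.9 mm

Secondary compression: S_s = C_α·H/(1+e_p)·log₁₀(t₂/t₁)
S_s = 0.032×3.8/(1+0.77)×log₁₀(34.5/3)
    = 0.0687 × 1.061 = 0.07287 m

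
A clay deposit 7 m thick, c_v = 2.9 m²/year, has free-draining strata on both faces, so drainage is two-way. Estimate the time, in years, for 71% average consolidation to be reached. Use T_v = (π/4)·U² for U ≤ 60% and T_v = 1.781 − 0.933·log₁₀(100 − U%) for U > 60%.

Drainage path length: H_d = H/2 = 3.5 m (double drainage).
U > 60%: T_v = 1.781 − 0.933·log₁₀(100 − 71) = 0.41658.
t = T_v·H_d²/c_v = 0.41658×3.5²/2.9 = 1.76 years.

t ≈ 1.76 years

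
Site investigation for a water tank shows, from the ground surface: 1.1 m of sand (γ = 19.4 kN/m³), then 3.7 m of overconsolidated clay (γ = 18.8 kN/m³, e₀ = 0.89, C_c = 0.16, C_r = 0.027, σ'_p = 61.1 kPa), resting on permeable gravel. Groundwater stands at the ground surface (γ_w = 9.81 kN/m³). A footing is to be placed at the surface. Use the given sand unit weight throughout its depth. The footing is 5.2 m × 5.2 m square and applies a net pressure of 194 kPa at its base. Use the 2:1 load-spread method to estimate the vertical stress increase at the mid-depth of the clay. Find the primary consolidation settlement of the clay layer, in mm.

Mid-depth of clay below the ground surface: z = 1.1 + 3.7/2 = 2.95 m.
Total vertical stress at mid-clay: σ_v = 19.4×1.1 + 18.8×1.85 = 56.12 kPa.
Pore pressure: u = 9.81×(2.95 − 0) = 28.94 kPa.
Initial effective stress: σ'_0 = σ_v − u = 56.12 − 28.94 = 27.18 kPa.
Stress increase at mid-clay by the 2:1 spreading method:
Δσ = qBL/((B+z)(L+z)) = 194×5.2×5.2/((5.2+2.95)(5.2+2.95)) = 78.976 kPa
Final effective stress: σ'_f = 27.18 + 78.976 = 106.16 kPa.
σ'_f = 106.16 > σ'_p = 61.1 kPa, so the stress path crosses the preconsolidation pressure — recompression up to σ'_p, then virgin compression beyond:
S_c = H/(1+e₀)·[C_r·log₁₀(σ'_p/σ'_0) + C_c·log₁₀(σ'_f/σ'_p)]
    = 3.7/1.89 × [0.027×log₁₀(61.1/27.18) + 0.16×log₁₀(106.16/61.1)]
    = 1.9577 × [0.0094984 + 0.038387] = 0.09375 m

S_c ≈ 93.7 mm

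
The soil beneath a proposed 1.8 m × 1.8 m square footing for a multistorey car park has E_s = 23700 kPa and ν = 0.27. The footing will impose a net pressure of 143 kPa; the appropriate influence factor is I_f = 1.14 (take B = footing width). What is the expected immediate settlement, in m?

Immediate (elastic) settlement: S_e = q·B·(1−ν²)/E_s · I_f.
S_e = 143 × 1.8 × (1 − 0.27²) / 23700 × 1.14
    = 143 × 1.8 × 0.9271 / 23700 × 1.14
    = 0.01148 m

S_e ≈ 0.0115 m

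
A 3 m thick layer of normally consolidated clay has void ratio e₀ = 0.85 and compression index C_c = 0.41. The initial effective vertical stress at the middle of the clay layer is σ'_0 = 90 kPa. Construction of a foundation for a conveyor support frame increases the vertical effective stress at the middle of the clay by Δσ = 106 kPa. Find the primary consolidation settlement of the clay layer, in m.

S_c ≈ 0.225 m

Final effective stress: σ'_f = σ'_0 + Δσ = 90 + 106 = 196 kPa.
Normally consolidated clay, so the full stress increment lies on the virgin compression line:
S_c = C_c·H/(1+e₀)·log₁₀(σ'_f/σ'_0) = 0.41×3/(1+0.85)×log₁₀(196/90)
    = 0.66486 × 0.33801 = 0.2247 m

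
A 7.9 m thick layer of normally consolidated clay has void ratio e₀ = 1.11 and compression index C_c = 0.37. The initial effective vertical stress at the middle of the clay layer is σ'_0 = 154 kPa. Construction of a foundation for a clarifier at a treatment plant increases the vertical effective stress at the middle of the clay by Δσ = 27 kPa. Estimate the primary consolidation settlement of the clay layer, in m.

S_c ≈ 0.0972 m

Final effective stress: σ'_f = σ'_0 + Δσ = 154 + 27 = 181 kPa.
Normally consolidated clay, so the full stress increment lies on the virgin compression line:
S_c = C_c·H/(1+e₀)·log₁₀(σ'_f/σ'_0) = 0.37×7.9/(1+1.11)×log₁₀(181/154)
    = 1.3853 × 0.070158 = 0.09719 m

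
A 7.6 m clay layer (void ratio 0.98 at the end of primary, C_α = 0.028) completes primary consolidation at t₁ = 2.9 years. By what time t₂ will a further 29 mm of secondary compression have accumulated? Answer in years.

t₂ ≈ 5.4 years

S_s = C_α·H/(1+e_p)·log₁₀(t₂/t₁) ⇒ log₁₀(t₂/t₁) = S_s·(1+e_p)/(C_α·H).
log₁₀(t₂/t₁) = 0.029 × (1+0.98) / (0.028×7.6) = 0.2698
t₂ = t₁ × 10^0.2698 = 2.9 × 1.861 = 5.398 years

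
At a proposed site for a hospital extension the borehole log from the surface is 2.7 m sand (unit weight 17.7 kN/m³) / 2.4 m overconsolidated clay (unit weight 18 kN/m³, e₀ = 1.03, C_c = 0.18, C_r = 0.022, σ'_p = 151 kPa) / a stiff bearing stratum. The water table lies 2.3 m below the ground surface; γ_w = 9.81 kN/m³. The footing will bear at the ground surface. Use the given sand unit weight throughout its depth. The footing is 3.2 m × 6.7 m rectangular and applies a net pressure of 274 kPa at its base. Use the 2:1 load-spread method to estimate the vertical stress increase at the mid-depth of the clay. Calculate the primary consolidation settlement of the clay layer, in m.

Mid-depth of clay below the ground surface: z = 2.7 + 2.4/2 = 3.9 m.
Total vertical stress at mid-clay: σ_v = 17.7×2.7 + 18×1.2 = 69.39 kPa.
Pore pressure: u = 9.81×(3.9 − 2.3) = 15.696 kPa.
Initial effective stress: σ'_0 = σ_v − u = 69.39 − 15.696 = 53.694 kPa.
Stress increase at mid-clay by the 2:1 spreading method:
Δσ = qBL/((B+z)(L+z)) = 274×3.2×6.7/((3.2+3.9)(6.7+3.9)) = 78.057 kPa
Final effective stress: σ'_f = 53.694 + 78.057 = 131.75 kPa.
σ'_f = 131.75 ≤ σ'_p = 151 kPa, so the clay remains overconsolidated and only the recompression index applies:
S_c = C_r·H/(1+e₀)·log₁₀(σ'_f/σ'_0) = 0.022×2.4/2.03×log₁₀(131.75/53.694)
    = 0.026011 × 0.38982 = 0.01014 m

S_c ≈ 0.0101 m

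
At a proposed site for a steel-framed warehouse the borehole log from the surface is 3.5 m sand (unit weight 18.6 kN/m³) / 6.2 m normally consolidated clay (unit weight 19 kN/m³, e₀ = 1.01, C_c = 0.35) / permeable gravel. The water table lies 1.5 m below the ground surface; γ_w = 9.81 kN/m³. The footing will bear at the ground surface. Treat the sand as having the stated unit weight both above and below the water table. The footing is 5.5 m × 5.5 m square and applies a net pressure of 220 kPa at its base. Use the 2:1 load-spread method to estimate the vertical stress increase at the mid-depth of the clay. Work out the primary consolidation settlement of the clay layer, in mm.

S_c ≈ 225 mm

Mid-depth of clay below the ground surface: z = 3.5 + 6.2/2 = 6.6 m.
Total vertical stress at mid-clay: σ_v = 18.6×3.5 + 19×3.1 = 124 kPa.
Pore pressure: u = 9.81×(6.6 − 1.5) = 50.031 kPa.
Initial effective stress: σ'_0 = σ_v − u = 124 − 50.031 = 73.969 kPa.
Stress increase at mid-clay by the 2:1 spreading method:
Δσ = qBL/((B+z)(L+z)) = 220×5.5×5.5/((5.5+6.6)(5.5+6.6)) = 45.455 kPa
Final effective stress: σ'_f = σ'_0 + Δσ = 73.969 + 45.455 = 119.42 kPa.
Normally consolidated clay, so the full stress increment lies on the virgin compression line:
S_c = C_c·H/(1+e₀)·log₁₀(σ'_f/σ'_0) = 0.35×6.2/(1+1.01)×log₁₀(119.42/73.969)
    = 1.0796 × 0.20803 = 0.2246 m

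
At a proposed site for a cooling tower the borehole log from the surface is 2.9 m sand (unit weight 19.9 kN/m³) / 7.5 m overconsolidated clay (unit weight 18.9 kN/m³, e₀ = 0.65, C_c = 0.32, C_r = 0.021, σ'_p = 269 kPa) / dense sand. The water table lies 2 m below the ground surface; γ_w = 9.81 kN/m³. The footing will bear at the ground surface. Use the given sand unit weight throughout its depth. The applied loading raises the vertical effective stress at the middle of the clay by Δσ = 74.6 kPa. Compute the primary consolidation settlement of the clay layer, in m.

S_c ≈ 0.0266 m

Mid-depth of clay below the ground surface: z = 2.9 + 7.5/2 = 6.65 m.
Total vertical stress at mid-clay: σ_v = 19.9×2.9 + 18.9×3.75 = 128.58 kPa.
Pore pressure: u = 9.81×(6.65 − 2) = 45.617 kPa.
Initial effective stress: σ'_0 = σ_v − u = 128.58 − 45.617 = 82.963 kPa.
Final effective stress: σ'_f = 82.963 + 74.6 = 157.56 kPa.
σ'_f = 157.56 ≤ σ'_p = 269 kPa, so the clay remains overconsolidated and only the recompression index applies:
S_c = C_r·H/(1+e₀)·log₁₀(σ'_f/σ'_0) = 0.021×7.5/1.65×log₁₀(157.56/82.963)
    = 0.095455 × 0.27856 = 0.02659 m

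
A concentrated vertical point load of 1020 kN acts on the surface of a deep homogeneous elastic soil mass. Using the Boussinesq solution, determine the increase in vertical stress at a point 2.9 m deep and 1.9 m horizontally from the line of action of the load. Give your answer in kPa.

Δσ_z ≈ 23.7 kPa

Boussinesq vertical stress below a point load on an elastic half-space:
Δσ_z = 3P/(2πz²) · [1 + (r/z)²]^(−5/2)
r/z = 1.9/2.9 = 0.65517; [1+(r/z)²]^(−5/2) = 0.40948.
Δσ_z = 3×1020/(2π×2.9²) × 0.40948 = 57.909 × 0.40948 = 23.71 kPa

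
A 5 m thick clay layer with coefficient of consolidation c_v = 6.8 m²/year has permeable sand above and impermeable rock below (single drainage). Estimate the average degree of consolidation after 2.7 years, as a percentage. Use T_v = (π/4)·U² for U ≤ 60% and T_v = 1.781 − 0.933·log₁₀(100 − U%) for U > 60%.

U ≈ 86.8 %

Drainage path length: H_d = H = 5 m (single drainage).
T_v = c_v·t/H_d² = 6.8×2.7/5² = 0.7344.
T_v = 0.7344 corresponds to the U > 60% branch:
U = 1 − 10^((1.781 − T_v)/0.933)/100 = 0.8676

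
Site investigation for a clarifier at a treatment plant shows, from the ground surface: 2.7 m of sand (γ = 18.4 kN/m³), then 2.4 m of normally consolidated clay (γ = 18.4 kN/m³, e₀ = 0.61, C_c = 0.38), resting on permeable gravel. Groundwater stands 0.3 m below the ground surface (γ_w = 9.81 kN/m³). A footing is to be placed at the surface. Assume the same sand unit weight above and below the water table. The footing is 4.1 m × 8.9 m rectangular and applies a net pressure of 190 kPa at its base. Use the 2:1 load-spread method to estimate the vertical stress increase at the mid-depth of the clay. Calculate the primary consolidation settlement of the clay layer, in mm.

Mid-depth of clay below the ground surface: z = 2.7 + 2.4/2 = 3.9 m.
Total vertical stress at mid-clay: σ_v = 18.4×2.7 + 18.4×1.2 = 71.76 kPa.
Pore pressure: u = 9.81×(3.9 − 0.3) = 35.316 kPa.
Initial effective stress: σ'_0 = σ_v − u = 71.76 − 35.316 = 36.444 kPa.
Stress increase at mid-clay by the 2:1 spreading method:
Δσ = qBL/((B+z)(L+z)) = 190×4.1×8.9/((4.1+3.9)(8.9+3.9)) = 67.706 kPa
Final effective stress: σ'_f = σ'_0 + Δσ = 36.444 + 67.706 = 104.15 kPa.
Normally consolidated clay, so the full stress increment lies on the virgin compression line:
S_c = C_c·H/(1+e₀)·log₁₀(σ'_f/σ'_0) = 0.38×2.4/(1+0.61)×log₁₀(104.15/36.444)
    = 0.56646 × 0.45603 = 0.2583 m

S_c ≈ 258 mm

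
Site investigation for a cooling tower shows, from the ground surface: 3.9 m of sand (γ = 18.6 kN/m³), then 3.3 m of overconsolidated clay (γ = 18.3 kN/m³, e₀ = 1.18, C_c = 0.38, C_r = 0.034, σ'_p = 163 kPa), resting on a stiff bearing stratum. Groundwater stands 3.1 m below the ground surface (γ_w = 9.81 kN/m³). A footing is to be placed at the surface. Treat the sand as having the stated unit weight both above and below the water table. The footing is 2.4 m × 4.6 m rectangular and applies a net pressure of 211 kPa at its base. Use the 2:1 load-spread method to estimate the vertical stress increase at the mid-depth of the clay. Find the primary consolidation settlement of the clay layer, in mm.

Mid-depth of clay below the ground surface: z = 3.9 + 3.3/2 = 5.55 m.
Total vertical stress at mid-clay: σ_v = 18.6×3.9 + 18.3×1.65 = 102.74 kPa.
Pore pressure: u = 9.81×(5.55 − 3.1) = 24.035 kPa.
Initial effective stress: σ'_0 = σ_v − u = 102.74 − 24.035 = 78.705 kPa.
Stress increase at mid-clay by the 2:1 spreading method:
Δσ = qBL/((B+z)(L+z)) = 211×2.4×4.6/((2.4+5.55)(4.6+5.55)) = 28.868 kPa
Final effective stress: σ'_f = 78.705 + 28.868 = 107.57 kPa.
σ'_f = 107.57 ≤ σ'_p = 163 kPa, so the clay remains overconsolidated and only the recompression index applies:
S_c = C_r·H/(1+e₀)·log₁₀(σ'_f/σ'_0) = 0.034×3.3/2.18×log₁₀(107.57/78.705)
    = 0.051469 × 0.13569 = 0.006984 m

S_c ≈ 6.98 mm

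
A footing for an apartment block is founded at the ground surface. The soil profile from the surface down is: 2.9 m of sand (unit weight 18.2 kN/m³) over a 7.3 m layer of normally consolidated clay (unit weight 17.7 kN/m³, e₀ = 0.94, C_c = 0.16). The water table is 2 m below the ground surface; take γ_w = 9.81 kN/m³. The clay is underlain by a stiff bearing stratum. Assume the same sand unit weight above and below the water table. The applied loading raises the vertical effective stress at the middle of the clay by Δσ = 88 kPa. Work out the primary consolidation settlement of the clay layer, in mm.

Mid-depth of clay below the ground surface: z = 2.9 + 7.3/2 = 6.55 m.
Total vertical stress at mid-clay: σ_v = 18.2×2.9 + 17.7×3.65 = 117.38 kPa.
Pore pressure: u = 9.81×(6.55 − 2) = 44.636 kPa.
Initial effective stress: σ'_0 = σ_v − u = 117.38 − 44.636 = 72.744 kPa.
Final effective stress: σ'_f = σ'_0 + Δσ = 72.744 + 88 = 160.74 kPa.
Normally consolidated clay, so the full stress increment lies on the virgin compression line:
S_c = C_c·H/(1+e₀)·log₁₀(σ'_f/σ'_0) = 0.16×7.3/(1+0.94)×log₁₀(160.74/72.744)
    = 0.60206 × 0.34433 = 0.2073 m

S_c ≈ 207 mm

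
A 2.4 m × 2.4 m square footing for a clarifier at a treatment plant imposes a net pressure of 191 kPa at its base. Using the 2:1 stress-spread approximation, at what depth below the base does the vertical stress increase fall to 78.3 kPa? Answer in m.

z ≈ 1.35 m

2:1 spreading — at depth z the loaded area has grown by z in each plan dimension:
qB²/(B+z)² = Δσ_z ⇒ z = B(√(q/Δσ_z) − 1) = 2.4×(√(191/78.3) − 1) = 1.348 m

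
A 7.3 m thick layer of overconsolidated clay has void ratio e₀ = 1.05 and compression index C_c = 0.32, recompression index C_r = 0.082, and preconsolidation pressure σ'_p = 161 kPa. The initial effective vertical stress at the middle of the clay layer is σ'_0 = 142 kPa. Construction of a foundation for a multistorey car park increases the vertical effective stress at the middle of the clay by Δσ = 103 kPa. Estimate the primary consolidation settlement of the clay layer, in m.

Final effective stress: σ'_f = 142 + 103 = 245 kPa.
σ'_f = 245 > σ'_p = 161 kPa, so the stress path crosses the preconsolidation pressure — recompression up to σ'_p, then virgin compression beyond:
S_c = H/(1+e₀)·[C_r·log₁₀(σ'_p/σ'_0) + C_c·log₁₀(σ'_f/σ'_p)]
    = 7.3/2.05 × [0.082×log₁₀(161/142) + 0.32×log₁₀(245/161)]
    = 3.561 × [0.0044721 + 0.058349] = 0.2237 m

S_c ≈ 0.224 m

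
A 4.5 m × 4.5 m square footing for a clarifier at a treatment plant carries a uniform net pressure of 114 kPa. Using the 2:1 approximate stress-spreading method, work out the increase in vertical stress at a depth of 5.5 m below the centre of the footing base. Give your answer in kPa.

Δσ_z ≈ 23.1 kPa

By the 2:1 method the load spreads at 1 horizontal : 2 vertical, so at depth z the loaded area has grown by z in each plan dimension:
Δσ = qBL/((B+z)(L+z)) = 114×4.5×4.5/((4.5+5.5)(4.5+5.5)) = 23.085 kPa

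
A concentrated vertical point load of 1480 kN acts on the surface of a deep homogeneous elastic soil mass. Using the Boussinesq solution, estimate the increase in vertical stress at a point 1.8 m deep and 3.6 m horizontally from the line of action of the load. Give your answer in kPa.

Δσ_z ≈ 3.9 kPa

Boussinesq vertical stress below a point load on an elastic half-space:
Δσ_z = 3P/(2πz²) · [1 + (r/z)²]^(−5/2)
r/z = 3.6/1.8 = 2; [1+(r/z)²]^(−5/2) = 0.017889.
Δσ_z = 3×1480/(2π×1.8²) × 0.017889 = 218.1 × 0.017889 = 3.902 kPa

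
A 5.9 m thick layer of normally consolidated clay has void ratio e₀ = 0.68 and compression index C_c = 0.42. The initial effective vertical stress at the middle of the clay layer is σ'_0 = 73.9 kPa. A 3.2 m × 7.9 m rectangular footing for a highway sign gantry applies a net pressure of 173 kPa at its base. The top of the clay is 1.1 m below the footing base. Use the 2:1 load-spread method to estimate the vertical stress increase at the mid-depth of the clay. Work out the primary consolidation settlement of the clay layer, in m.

S_c ≈ 0.334 m

Mid-depth of clay below the footing base: z = 1.1 + 5.9/2 = 4.05 m.
Stress increase at mid-clay by the 2:1 spreading method:
Δσ = qBL/((B+z)(L+z)) = 173×3.2×7.9/((3.2+4.05)(7.9+4.05)) = 50.48 kPa
Final effective stress: σ'_f = σ'_0 + Δσ = 73.9 + 50.48 = 124.38 kPa.
Normally consolidated clay, so the full stress increment lies on the virgin compression line:
S_c = C_c·H/(1+e₀)·log₁₀(σ'_f/σ'_0) = 0.42×5.9/(1+0.68)×log₁₀(124.38/73.9)
    = 1.475 × 0.22611 = 0.3335 m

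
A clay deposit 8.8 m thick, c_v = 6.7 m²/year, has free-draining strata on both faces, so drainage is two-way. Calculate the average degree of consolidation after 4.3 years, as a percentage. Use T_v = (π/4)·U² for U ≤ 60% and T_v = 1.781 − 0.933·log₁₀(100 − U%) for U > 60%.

Drainage path length: H_d = H/2 = 4.4 m (double drainage).
T_v = c_v·t/H_d² = 6.7×4.3/4.4² = 1.4881.
T_v = 1.4881 corresponds to the U > 60% branch:
U = 1 − 10^((1.781 − T_v)/0.933)/100 = 0.9794

U ≈ 97.9 %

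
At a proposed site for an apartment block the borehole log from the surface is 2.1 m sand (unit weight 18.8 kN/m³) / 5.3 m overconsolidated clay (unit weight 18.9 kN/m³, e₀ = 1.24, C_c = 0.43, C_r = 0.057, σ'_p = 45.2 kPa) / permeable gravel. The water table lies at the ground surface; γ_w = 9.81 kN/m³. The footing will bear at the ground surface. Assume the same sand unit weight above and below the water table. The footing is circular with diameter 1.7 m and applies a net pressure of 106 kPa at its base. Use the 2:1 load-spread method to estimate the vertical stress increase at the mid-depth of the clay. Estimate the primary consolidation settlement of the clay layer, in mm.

Mid-depth of clay below the ground surface: z = 2.1 + 5.3/2 = 4.75 m.
Total vertical stress at mid-clay: σ_v = 18.8×2.1 + 18.9×2.65 = 89.565 kPa.
Pore pressure: u = 9.81×(4.75 − 0) = 46.598 kPa.
Initial effective stress: σ'_0 = σ_v − u = 89.565 − 46.598 = 42.967 kPa.
Stress increase at mid-clay by the 2:1 spreading method:
Δσ ≈ qD²/(D+z)² = 106×1.7²/(1.7+4.75)² = 7.3635 kPa
Final effective stress: σ'_f = 42.967 + 7.3635 = 50.331 kPa.
σ'_f = 50.331 > σ'_p = 45.2 kPa, so the stress path crosses the preconsolidation pressure — recompression up to σ'_p, then virgin compression beyond:
S_c = H/(1+e₀)·[C_r·log₁₀(σ'_p/σ'_0) + C_c·log₁₀(σ'_f/σ'_p)]
    = 5.3/2.24 × [0.057×log₁₀(45.2/42.967) + 0.43×log₁₀(50.331/45.2)]
    = 2.3661 × [0.0012542 + 0.02008] = 0.05048 m

S_c ≈ 50.5 mm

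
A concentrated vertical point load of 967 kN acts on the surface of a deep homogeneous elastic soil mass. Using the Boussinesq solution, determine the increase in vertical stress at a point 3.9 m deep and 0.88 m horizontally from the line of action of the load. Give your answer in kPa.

Δσ_z ≈ 26.8 kPa

Boussinesq vertical stress below a point load on an elastic half-space:
Δσ_z = 3P/(2πz²) · [1 + (r/z)²]^(−5/2)
r/z = 0.88/3.9 = 0.22564; [1+(r/z)²]^(−5/2) = 0.88325.
Δσ_z = 3×967/(2π×3.9²) × 0.88325 = 30.356 × 0.88325 = 26.81 kPa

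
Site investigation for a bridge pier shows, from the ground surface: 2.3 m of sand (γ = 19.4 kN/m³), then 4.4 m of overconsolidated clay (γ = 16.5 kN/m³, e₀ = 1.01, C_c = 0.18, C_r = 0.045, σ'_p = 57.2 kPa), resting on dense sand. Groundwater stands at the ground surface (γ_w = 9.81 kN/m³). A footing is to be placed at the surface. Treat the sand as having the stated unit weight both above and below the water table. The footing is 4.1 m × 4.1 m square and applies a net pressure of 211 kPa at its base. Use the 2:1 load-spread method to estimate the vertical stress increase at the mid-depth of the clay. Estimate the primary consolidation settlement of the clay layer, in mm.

Mid-depth of clay below the ground surface: z = 2.3 + 4.4/2 = 4.5 m.
Total vertical stress at mid-clay: σ_v = 19.4×2.3 + 16.5×2.2 = 80.92 kPa.
Pore pressure: u = 9.81×(4.5 − 0) = 44.145 kPa.
Initial effective stress: σ'_0 = σ_v − u = 80.92 − 44.145 = 36.775 kPa.
Stress increase at mid-clay by the 2:1 spreading method:
Δσ = qBL/((B+z)(L+z)) = 211×4.1×4.1/((4.1+4.5)(4.1+4.5)) = 47.957 kPa
Final effective stress: σ'_f = 36.775 + 47.957 = 84.732 kPa.
σ'_f = 84.732 > σ'_p = 57.2 kPa, so the stress path crosses the preconsolidation pressure — recompression up to σ'_p, then virgin compression beyond:
S_c = H/(1+e₀)·[C_r·log₁₀(σ'_p/σ'_0) + C_c·log₁₀(σ'_f/σ'_p)]
    = 4.4/2.01 × [0.045×log₁₀(57.2/36.775) + 0.18×log₁₀(84.732/57.2)]
    = 2.1891 × [0.008633 + 0.030717] = 0.08614 m

S_c ≈ 86.1 mm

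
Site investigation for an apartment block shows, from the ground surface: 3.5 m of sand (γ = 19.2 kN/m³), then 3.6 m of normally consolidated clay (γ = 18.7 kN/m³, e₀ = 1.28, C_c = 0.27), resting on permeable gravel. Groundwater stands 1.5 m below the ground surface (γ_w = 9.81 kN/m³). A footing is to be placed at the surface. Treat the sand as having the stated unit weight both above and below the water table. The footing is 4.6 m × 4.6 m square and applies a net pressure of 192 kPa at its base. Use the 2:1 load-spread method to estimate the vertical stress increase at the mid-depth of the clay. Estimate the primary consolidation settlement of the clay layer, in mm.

S_c ≈ 92.9 mm

Mid-depth of clay below the ground surface: z = 3.5 + 3.6/2 = 5.3 m.
Total vertical stress at mid-clay: σ_v = 19.2×3.5 + 18.7×1.8 = 100.86 kPa.
Pore pressure: u = 9.81×(5.3 − 1.5) = 37.278 kPa.
Initial effective stress: σ'_0 = σ_v − u = 100.86 − 37.278 = 63.582 kPa.
Stress increase at mid-clay by the 2:1 spreading method:
Δσ = qBL/((B+z)(L+z)) = 192×4.6×4.6/((4.6+5.3)(4.6+5.3)) = 41.452 kPa
Final effective stress: σ'_f = σ'_0 + Δσ = 63.582 + 41.452 = 105.03 kPa.
Normally consolidated clay, so the full stress increment lies on the virgin compression line:
S_c = C_c·H/(1+e₀)·log₁₀(σ'_f/σ'_0) = 0.27×3.6/(1+1.28)×log₁₀(105.03/63.582)
    = 0.42632 × 0.21798 = 0.09293 m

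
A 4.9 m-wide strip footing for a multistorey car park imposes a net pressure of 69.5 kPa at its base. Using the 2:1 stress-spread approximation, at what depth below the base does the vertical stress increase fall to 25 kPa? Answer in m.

z ≈ 8.72 m

2:1 spreading — at depth z the loaded area has grown by z in each plan dimension:
qB/(B+z) = Δσ_z ⇒ z = qB/Δσ_z − B = 69.5×4.9/25 − 4.9 = 8.722 m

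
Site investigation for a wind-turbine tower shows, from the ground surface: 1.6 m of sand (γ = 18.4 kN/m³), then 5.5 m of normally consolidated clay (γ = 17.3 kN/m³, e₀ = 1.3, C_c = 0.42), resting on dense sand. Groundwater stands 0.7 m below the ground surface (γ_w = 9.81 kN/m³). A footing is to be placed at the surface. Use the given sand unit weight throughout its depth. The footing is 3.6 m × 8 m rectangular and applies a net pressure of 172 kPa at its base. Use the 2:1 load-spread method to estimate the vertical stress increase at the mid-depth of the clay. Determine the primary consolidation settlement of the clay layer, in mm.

S_c ≈ 349 mm

Mid-depth of clay below the ground surface: z = 1.6 + 5.5/2 = 4.35 m.
Total vertical stress at mid-clay: σ_v = 18.4×1.6 + 17.3×2.75 = 77.015 kPa.
Pore pressure: u = 9.81×(4.35 − 0.7) = 35.806 kPa.
Initial effective stress: σ'_0 = σ_v − u = 77.015 − 35.806 = 41.209 kPa.
Stress increase at mid-clay by the 2:1 spreading method:
Δσ = qBL/((B+z)(L+z)) = 172×3.6×8/((3.6+4.35)(8+4.35)) = 50.453 kPa
Final effective stress: σ'_f = σ'_0 + Δσ = 41.209 + 50.453 = 91.662 kPa.
Normally consolidated clay, so the full stress increment lies on the virgin compression line:
S_c = C_c·H/(1+e₀)·log₁₀(σ'_f/σ'_0) = 0.42×5.5/(1+1.3)×log₁₀(91.662/41.209)
    = 1.0043 × 0.3472 = 0.3487 m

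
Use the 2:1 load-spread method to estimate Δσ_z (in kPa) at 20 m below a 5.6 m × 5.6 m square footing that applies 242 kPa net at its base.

Δσ_z ≈ 11.6 kPa

By the 2:1 method the load spreads at 1 horizontal : 2 vertical, so at depth z the loaded area has grown by z in each plan dimension:
Δσ = qBL/((B+z)(L+z)) = 242×5.6×5.6/((5.6+20)(5.6+20)) = 11.58 kPa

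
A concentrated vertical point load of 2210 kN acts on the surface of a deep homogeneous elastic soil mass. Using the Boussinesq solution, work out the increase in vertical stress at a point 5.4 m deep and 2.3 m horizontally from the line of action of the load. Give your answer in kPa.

Boussinesq vertical stress below a point load on an elastic half-space:
Δσ_z = 3P/(2πz²) · [1 + (r/z)²]^(−5/2)
r/z = 2.3/5.4 = 0.42593; [1+(r/z)²]^(−5/2) = 0.65917.
Δσ_z = 3×2210/(2π×5.4²) × 0.65917 = 36.186 × 0.65917 = 23.85 kPa

Δσ_z ≈ 23.9 kPa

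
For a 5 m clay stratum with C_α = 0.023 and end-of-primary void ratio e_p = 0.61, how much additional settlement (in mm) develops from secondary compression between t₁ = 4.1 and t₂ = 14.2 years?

Secondary compression: S_s = C_α·H/(1+e_p)·log₁₀(t₂/t₁)
S_s = 0.023×5/(1+0.61)×log₁₀(14.2/4.1)
    = 0.07143 × 0.5395 = 0.03854 m

S_s ≈ 38.5 mm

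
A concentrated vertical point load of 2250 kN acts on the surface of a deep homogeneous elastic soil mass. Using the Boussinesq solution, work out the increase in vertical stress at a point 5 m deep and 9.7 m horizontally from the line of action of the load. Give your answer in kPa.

Δσ_z ≈ 0.868 kPa

Boussinesq vertical stress below a point load on an elastic half-space:
Δσ_z = 3P/(2πz²) · [1 + (r/z)²]^(−5/2)
r/z = 9.7/5 = 1.94; [1+(r/z)²]^(−5/2) = 0.020191.
Δσ_z = 3×2250/(2π×5²) × 0.020191 = 42.972 × 0.020191 = 0.8676 kPa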